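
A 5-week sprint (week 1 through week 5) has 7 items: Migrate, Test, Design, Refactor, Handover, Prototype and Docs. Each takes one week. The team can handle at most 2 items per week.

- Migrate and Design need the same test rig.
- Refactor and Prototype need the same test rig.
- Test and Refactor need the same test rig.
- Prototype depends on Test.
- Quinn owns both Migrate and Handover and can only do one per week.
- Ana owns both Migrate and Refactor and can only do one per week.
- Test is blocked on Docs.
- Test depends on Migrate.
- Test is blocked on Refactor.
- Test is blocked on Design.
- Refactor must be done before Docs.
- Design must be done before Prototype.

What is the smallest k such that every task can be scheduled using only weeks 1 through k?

The precedence chain requires at least 4 distinct weeks.
With at most 2 per week and 7 tasks, at least 4 weeks are needed.
4 works (last occupied week: week 4): for example Design=week 1, Refactor=week 1, Handover=week 3, Prototype=week 4, Test=week 3, Migrate=week 2, Docs=week 2.

4 weeks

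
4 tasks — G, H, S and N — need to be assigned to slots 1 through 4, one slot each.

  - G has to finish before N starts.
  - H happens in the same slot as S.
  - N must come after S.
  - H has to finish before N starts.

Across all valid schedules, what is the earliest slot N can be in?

Precedence pushes N to at least 2.
N at 2 is achievable: H -> 1, S -> 1, G -> 1, N -> 2.

2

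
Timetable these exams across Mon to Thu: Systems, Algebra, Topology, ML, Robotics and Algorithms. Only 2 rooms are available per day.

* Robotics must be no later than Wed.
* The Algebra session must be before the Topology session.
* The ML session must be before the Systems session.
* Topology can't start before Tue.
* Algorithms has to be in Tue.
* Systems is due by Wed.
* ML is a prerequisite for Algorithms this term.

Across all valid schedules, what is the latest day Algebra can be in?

Wed

Downstream work caps Algebra at Wed.
Algebra at Wed is achievable: Robotics in Mon; Systems in Tue; Algorithms in Tue; Topology in Thu; ML in Mon; Algebra in Wed.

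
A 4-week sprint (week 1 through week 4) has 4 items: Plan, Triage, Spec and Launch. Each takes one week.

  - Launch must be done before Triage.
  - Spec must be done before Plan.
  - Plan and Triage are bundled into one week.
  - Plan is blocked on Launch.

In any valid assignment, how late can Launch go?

Downstream work caps Launch at week 3.
Launch at week 3 is achievable: Triage=week 4; Launch=week 3; Spec=week 1; Plan=week 4.

week 3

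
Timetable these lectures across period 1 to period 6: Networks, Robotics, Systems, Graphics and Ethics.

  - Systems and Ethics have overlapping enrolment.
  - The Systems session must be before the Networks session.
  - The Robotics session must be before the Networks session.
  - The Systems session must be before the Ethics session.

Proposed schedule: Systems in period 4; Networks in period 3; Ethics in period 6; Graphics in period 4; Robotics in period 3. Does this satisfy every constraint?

The Systems session must be before the Networks session — violated.
Systems and Ethics have overlapping enrolment — holds.
The Robotics session must be before the Networks session — violated.
The Systems session must be before the Ethics session — holds.

Invalid. The Systems session must be before the Networks session.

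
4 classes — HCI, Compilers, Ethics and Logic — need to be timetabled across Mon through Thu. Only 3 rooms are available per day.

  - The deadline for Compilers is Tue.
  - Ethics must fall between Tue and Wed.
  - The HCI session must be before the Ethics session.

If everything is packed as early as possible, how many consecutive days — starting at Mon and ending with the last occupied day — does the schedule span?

The precedence chain requires at least 2 distinct days.
With at most 3 per day and 4 classes, at least 2 days are needed.
2 works (last occupied day: Tue): for example Logic=Mon; HCI=Mon; Compilers=Mon; Ethics=Tue.

2 days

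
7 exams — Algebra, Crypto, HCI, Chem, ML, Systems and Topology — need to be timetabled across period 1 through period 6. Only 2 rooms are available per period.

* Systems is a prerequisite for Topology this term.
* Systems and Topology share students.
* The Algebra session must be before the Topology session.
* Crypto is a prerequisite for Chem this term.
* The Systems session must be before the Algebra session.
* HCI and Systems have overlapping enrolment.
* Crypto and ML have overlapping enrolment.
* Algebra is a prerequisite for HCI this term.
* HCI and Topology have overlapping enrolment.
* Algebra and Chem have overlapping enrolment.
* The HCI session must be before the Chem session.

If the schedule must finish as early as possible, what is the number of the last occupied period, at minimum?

The precedence chain requires at least 4 distinct periods.
With at most 2 per period and 7 exams, at least 4 periods are needed.
4 works (last occupied period: period 4): for example HCI in period 3; Systems in period 1; ML in period 2; Chem in period 4; Topology in period 4; Crypto in period 1; Algebra in period 2.

4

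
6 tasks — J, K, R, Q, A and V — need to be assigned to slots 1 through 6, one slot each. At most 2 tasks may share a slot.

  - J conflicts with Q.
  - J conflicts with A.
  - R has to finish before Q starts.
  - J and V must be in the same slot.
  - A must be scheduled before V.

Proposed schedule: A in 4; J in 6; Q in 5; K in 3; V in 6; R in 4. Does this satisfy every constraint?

J conflicts with Q — holds.
J conflicts with A — holds.
J and V must be in the same slot — holds.
R has to finish before Q starts — holds.
At most 2 tasks may share a slot — holds.
A must be scheduled before V — holds.

Valid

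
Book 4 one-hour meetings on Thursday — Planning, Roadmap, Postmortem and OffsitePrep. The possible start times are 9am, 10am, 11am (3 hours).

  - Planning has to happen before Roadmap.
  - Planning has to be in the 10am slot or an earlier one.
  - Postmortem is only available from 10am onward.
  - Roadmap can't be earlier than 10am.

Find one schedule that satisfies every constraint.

Postmortem=10am; Roadmap=10am; Planning=9am; OffsitePrep=9am

Checking: Planning(9am) before Roadmap(10am); Planning=9am in [9am,10am]; Postmortem=10am in [10am,11am]; Roadmap=10am in [10am,11am].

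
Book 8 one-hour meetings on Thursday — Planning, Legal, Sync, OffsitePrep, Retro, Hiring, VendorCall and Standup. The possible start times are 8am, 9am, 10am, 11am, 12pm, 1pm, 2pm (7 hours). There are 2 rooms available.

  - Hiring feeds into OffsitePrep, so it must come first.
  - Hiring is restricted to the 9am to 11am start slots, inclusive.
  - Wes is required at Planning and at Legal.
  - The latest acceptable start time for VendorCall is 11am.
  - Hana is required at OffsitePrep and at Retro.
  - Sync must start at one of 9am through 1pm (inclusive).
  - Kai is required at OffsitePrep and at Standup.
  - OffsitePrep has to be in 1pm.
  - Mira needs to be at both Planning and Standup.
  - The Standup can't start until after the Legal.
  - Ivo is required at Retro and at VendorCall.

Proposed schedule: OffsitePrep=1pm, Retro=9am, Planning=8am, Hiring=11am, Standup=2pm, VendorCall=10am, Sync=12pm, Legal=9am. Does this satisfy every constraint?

Valid

There are 2 rooms available — holds.
Kai is required at OffsitePrep and at Standup — holds.
The Standup can't start until after the Legal — holds.
Wes is required at Planning and at Legal — holds.
OffsitePrep has to be in 1pm — holds.
The latest acceptable start time for VendorCall is 11am — holds.
Ivo is required at Retro and at VendorCall — holds.
Hiring feeds into OffsitePrep, so it must come first — holds.
Hiring is restricted to the 9am to 11am start slots, inclusive — holds.
Sync must start at one of 9am through 1pm (inclusive) — holds.
Hana is required at OffsitePrep and at Retro — holds.
Mira needs to be at both Planning and Standup — holds.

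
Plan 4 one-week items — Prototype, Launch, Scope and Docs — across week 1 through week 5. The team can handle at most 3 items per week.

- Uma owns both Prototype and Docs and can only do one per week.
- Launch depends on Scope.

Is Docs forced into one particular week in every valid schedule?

Docs can be week 1 (e.g. Scope -> week 1, Launch -> week 2, Docs -> week 1, Prototype -> week 2) or week 2 (e.g. Prototype -> week 1, Docs -> week 2, Launch -> week 2, Scope -> week 1).

No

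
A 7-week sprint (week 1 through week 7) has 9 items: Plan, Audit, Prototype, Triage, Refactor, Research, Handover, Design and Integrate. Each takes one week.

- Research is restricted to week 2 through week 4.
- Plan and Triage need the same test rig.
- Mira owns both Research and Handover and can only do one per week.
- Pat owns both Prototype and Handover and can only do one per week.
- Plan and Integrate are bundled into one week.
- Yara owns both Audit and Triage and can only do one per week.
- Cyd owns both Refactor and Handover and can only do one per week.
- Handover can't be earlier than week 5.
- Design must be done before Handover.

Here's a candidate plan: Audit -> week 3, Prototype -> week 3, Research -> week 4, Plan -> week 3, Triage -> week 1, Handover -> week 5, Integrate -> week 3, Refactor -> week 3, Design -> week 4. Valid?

Yes, all constraints hold

Research is restricted to week 2 through week 4 — holds.
Pat owns both Prototype and Handover and can only do one per week — holds.
Cyd owns both Refactor and Handover and can only do one per week — holds.
Mira owns both Research and Handover and can only do one per week — holds.
Plan and Triage need the same test rig — holds.
Plan and Integrate are bundled into one week — holds.
Yara owns both Audit and Triage and can only do one per week — holds.
Handover can't be earlier than week 5 — holds.
Design must be done before Handover — holds.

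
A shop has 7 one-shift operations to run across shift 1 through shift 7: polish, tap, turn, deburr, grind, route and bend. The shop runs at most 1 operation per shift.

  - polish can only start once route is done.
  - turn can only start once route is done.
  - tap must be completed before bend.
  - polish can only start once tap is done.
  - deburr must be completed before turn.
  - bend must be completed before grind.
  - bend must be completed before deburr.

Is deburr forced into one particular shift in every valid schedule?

No

deburr can be shift 3 (e.g. polish -> shift 5; tap -> shift 1; route -> shift 4; grind -> shift 7; turn -> shift 6; bend -> shift 2; deburr -> shift 3) or shift 4 (e.g. route -> shift 3, grind -> shift 7, deburr -> shift 4, bend -> shift 2, tap -> shift 1, turn -> shift 6, polish -> shift 5).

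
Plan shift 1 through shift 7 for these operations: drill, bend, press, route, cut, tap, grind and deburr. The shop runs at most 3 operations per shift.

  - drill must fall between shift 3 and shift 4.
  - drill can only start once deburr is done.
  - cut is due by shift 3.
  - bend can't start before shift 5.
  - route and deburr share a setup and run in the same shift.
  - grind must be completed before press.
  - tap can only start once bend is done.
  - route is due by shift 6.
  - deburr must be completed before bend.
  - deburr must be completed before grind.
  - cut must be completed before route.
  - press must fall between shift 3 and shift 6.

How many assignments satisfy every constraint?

Splitting on drill: it can be shift 3 (18), shift 4 (36). Listing each branch's schedules as (bend, press, route, cut, tap, grind, deburr) by shift number:
drill=shift 3: (5,4,2,1,6,3,2) (5,4,2,1,7,3,2) (5,5,2,1,6,3,2) (5,5,2,1,6,4,2) (5,5,2,1,7,3,2) (5,5,2,1,7,4,2) (5,6,2,1,6,3,2) (5,6,2,1,6,4,2) (5,6,2,1,6,5,2) (5,6,2,1,7,3,2) (5,6,2,1,7,4,2) (5,6,2,1,7,5,2) (6,4,2,1,7,3,2) (6,5,2,1,7,3,2) (6,5,2,1,7,4,2) (6,6,2,1,7,3,2) (6,6,2,1,7,4,2) (6,6,2,1,7,5,2) — 18.
drill=shift 4: (5,4,2,1,6,3,2) (5,4,2,1,7,3,2) (5,5,2,1,6,3,2) (5,5,2,1,6,4,2) (5,5,2,1,7,3,2) (5,5,2,1,7,4,2) (5,5,3,1,6,4,3) (5,5,3,1,7,4,3) (5,5,3,2,6,4,3) (5,5,3,2,7,4,3) (5,6,2,1,6,3,2) (5,6,2,1,6,4,2) (5,6,2,1,6,5,2) (5,6,2,1,7,3,2) (5,6,2,1,7,4,2) (5,6,2,1,7,5,2) (5,6,3,1,6,4,3) (5,6,3,1,6,5,3) (5,6,3,1,7,4,3) (5,6,3,1,7,5,3) (5,6,3,2,6,4,3) (5,6,3,2,6,5,3) (5,6,3,2,7,4,3) (5,6,3,2,7,5,3) (6,4,2,1,7,3,2) (6,5,2,1,7,3,2) (6,5,2,1,7,4,2) (6,5,3,1,7,4,3) (6,5,3,2,7,4,3) (6,6,2,1,7,3,2) (6,6,2,1,7,4,2) (6,6,2,1,7,5,2) (6,6,3,1,7,4,3) (6,6,3,1,7,5,3) (6,6,3,2,7,4,3) (6,6,3,2,7,5,3) — 36.
Summing: 18 + 36 = 54.

54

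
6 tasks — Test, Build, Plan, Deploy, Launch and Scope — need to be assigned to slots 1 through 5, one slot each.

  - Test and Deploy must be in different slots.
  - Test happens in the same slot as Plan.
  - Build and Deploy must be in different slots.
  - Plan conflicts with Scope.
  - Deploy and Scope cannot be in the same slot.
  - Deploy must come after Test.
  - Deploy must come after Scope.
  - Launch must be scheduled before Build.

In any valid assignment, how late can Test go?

4

Downstream work caps Test at 4.
Test at 4 is achievable: Deploy -> 5, Test -> 4, Scope -> 1, Plan -> 4, Launch -> 1, Build -> 2.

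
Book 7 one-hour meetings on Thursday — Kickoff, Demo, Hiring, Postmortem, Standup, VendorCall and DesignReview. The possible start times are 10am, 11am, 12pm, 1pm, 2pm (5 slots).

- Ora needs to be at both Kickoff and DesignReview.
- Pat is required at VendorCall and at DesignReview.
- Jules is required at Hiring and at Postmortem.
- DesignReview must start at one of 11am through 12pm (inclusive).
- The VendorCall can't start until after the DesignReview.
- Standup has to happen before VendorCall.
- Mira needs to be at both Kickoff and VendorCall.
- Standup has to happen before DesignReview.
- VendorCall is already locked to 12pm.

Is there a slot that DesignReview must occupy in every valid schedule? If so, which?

11am

DesignReview's window is 11am–12pm.
VendorCall is fixed at 12pm, and DesignReview can't share a slot with VendorCall.
So DesignReview must be 11am.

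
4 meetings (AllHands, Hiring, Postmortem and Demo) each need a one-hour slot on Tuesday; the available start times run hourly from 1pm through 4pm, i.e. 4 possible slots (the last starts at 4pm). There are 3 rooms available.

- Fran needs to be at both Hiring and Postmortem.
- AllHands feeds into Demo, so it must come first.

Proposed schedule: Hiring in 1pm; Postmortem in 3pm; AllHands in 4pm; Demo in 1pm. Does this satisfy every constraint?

There are 3 rooms available — holds.
AllHands feeds into Demo, so it must come first — violated.
Fran needs to be at both Hiring and Postmortem — holds.

Invalid. AllHands feeds into Demo, so it must come first.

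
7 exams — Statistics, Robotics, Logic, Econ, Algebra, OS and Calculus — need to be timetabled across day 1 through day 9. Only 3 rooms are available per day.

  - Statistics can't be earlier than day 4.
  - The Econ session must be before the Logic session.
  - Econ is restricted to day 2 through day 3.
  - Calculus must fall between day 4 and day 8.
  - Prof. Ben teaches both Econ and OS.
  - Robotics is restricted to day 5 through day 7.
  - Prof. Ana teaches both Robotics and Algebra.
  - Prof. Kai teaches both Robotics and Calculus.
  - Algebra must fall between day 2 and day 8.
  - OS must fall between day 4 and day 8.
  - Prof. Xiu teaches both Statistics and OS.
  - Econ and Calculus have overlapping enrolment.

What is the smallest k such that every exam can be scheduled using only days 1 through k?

The precedence chain requires at least 2 distinct days.
With at most 3 per day and 7 exams, at least 3 days are needed.
Robotics can't be placed before day 5, so the schedule must run through at least day 5.
5 works (last occupied day: day 5): for example Robotics -> day 5, Calculus -> day 4, Logic -> day 3, Econ -> day 2, Algebra -> day 2, Statistics -> day 4, OS -> day 5.

5 days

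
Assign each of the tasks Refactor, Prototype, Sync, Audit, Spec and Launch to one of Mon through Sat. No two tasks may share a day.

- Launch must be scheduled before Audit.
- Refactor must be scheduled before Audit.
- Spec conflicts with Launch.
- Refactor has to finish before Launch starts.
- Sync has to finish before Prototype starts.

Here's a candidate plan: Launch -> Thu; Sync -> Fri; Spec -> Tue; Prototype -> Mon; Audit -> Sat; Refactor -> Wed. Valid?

Refactor has to finish before Launch starts — holds.
Sync has to finish before Prototype starts — violated.
Refactor must be scheduled before Audit — holds.
No two tasks may share a day — holds.
Spec conflicts with Launch — holds.
Launch must be scheduled before Audit — holds.

No — it violates: Sync has to finish before Prototype starts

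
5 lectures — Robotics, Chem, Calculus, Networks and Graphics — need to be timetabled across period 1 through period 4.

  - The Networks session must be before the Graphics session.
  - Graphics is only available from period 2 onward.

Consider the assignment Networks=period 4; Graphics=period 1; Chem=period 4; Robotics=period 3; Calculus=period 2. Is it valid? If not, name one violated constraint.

Invalid. The Networks session must be before the Graphics session.

Graphics is only available from period 2 onward — violated.
The Networks session must be before the Graphics session — violated.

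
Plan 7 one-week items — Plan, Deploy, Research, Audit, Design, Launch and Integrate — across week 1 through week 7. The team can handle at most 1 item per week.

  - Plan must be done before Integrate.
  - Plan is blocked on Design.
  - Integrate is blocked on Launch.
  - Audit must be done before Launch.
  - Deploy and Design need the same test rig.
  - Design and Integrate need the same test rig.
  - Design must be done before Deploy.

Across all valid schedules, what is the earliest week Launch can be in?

Precedence pushes Launch to at least week 2; downstream work caps Launch at week 6.
Launch at week 2 is achievable: Audit=week 1, Design=week 3, Plan=week 4, Launch=week 2, Integrate=week 5, Deploy=week 6, Research=week 7.

week 2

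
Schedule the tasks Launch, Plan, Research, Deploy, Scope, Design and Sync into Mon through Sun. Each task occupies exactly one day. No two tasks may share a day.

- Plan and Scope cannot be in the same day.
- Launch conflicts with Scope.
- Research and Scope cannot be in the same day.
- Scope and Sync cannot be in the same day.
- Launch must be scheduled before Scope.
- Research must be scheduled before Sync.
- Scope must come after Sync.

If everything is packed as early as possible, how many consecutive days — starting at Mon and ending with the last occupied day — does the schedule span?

7 days

The precedence chain requires at least 3 distinct days.
With at most 1 per day and 7 tasks, at least 7 days are needed.
7 works (last occupied day: Sun): for example Launch -> Wed, Design -> Sun, Deploy -> Sat, Sync -> Tue, Plan -> Fri, Research -> Mon, Scope -> Thu.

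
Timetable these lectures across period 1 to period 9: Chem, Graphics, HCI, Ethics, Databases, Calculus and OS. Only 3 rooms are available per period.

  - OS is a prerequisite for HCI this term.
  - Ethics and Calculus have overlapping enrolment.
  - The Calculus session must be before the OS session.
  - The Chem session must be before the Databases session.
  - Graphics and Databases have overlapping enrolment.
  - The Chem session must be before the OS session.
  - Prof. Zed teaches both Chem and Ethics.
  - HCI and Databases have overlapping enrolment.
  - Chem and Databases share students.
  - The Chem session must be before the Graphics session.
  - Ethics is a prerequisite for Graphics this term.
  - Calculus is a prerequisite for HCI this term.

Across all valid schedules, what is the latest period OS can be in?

period 8

Precedence pushes OS to at least period 2; downstream work caps OS at period 8.
OS at period 8 is achievable: Graphics=period 3; Calculus=period 1; Databases=period 2; Chem=period 1; HCI=period 9; OS=period 8; Ethics=period 2.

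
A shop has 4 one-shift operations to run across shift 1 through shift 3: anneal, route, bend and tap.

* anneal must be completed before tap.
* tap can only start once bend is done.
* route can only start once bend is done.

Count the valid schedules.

8

Splitting on anneal: it can be shift 1 (5), shift 2 (3). Listing each branch's schedules as (route, bend, tap) by shift number:
anneal=shift 1: (2,1,2) (2,1,3) (3,1,2) (3,1,3) (3,2,3) — 5.
anneal=shift 2: (2,1,3) (3,1,3) (3,2,3) — 3.
Summing: 5 + 3 = 8.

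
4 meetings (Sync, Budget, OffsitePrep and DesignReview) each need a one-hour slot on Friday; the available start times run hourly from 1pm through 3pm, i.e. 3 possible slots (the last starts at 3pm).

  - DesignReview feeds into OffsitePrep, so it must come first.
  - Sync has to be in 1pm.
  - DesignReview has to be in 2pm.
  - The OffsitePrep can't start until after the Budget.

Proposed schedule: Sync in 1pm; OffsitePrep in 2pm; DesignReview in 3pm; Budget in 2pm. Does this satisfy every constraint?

DesignReview feeds into OffsitePrep, so it must come first — violated.
The OffsitePrep can't start until after the Budget — violated.
DesignReview has to be in 2pm — violated.
Sync has to be in 1pm — holds.

No — it violates: DesignReview feeds into OffsitePrep, so it must come first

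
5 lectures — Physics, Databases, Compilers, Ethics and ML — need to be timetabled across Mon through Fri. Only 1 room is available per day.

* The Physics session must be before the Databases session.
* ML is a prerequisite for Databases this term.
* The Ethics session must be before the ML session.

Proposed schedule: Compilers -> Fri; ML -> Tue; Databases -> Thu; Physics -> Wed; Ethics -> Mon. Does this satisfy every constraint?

ML is a prerequisite for Databases this term — holds.
Only 1 room is available per day — holds.
The Ethics session must be before the ML session — holds.
The Physics session must be before the Databases session — holds.

Yes, all constraints hold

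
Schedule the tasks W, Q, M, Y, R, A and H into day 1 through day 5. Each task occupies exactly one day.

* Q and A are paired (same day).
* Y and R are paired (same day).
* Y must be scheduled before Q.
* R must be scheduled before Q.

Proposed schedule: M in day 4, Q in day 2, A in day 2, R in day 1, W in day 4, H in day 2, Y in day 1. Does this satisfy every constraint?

Y must be scheduled before Q — holds.
Q and A are paired (same day) — holds.
Y and R are paired (same day) — holds.
R must be scheduled before Q — holds.

Yes, all constraints hold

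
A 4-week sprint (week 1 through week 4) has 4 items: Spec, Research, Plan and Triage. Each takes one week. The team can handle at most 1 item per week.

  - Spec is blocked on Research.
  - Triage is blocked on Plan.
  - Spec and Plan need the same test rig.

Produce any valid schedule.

Triage in week 4, Plan in week 3, Research in week 1, Spec in week 2

Checking: Plan(week 3) before Triage(week 4); Research(week 1) before Spec(week 2); Spec(week 2) != Plan(week 3); max 1 per week (cap 1).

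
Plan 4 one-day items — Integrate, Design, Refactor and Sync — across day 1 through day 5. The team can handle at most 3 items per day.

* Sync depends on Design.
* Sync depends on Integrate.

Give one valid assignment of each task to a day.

Design=day 1; Refactor=day 1; Integrate=day 1; Sync=day 2

Checking: Design(day 1) before Sync(day 2); Integrate(day 1) before Sync(day 2); max 3 per day (cap 3).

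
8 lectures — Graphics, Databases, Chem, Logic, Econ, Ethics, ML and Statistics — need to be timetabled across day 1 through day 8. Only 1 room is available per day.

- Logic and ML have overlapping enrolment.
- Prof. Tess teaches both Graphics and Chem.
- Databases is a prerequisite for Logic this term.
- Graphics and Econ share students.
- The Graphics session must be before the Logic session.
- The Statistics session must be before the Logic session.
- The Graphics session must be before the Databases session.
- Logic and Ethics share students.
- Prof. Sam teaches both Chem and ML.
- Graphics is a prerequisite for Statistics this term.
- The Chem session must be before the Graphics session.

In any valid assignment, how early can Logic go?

Precedence pushes Logic to at least day 4.
Logic at day 5 is achievable: Databases -> day 3, Econ -> day 6, Statistics -> day 4, ML -> day 8, Chem -> day 1, Logic -> day 5, Graphics -> day 2, Ethics -> day 7.
Nothing earlier works — the conflict and capacity constraints rule out every day before day 5.

day 5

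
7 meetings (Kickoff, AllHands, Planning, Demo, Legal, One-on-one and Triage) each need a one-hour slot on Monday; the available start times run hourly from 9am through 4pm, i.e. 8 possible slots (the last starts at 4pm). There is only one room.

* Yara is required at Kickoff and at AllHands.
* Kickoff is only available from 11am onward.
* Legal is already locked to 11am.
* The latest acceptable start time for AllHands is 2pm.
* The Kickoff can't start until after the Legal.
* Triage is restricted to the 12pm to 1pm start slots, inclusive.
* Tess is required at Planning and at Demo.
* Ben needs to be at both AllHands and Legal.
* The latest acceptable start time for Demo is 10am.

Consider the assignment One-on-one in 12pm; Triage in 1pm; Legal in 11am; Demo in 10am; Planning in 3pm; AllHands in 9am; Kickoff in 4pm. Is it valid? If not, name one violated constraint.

Valid

There is only one room — holds.
Triage is restricted to the 12pm to 1pm start slots, inclusive — holds.
The latest acceptable start time for Demo is 10am — holds.
Yara is required at Kickoff and at AllHands — holds.
Ben needs to be at both AllHands and Legal — holds.
Legal is already locked to 11am — holds.
The latest acceptable start time for AllHands is 2pm — holds.
The Kickoff can't start until after the Legal — holds.
Kickoff is only available from 11am onward — holds.
Tess is required at Planning and at Demo — holds.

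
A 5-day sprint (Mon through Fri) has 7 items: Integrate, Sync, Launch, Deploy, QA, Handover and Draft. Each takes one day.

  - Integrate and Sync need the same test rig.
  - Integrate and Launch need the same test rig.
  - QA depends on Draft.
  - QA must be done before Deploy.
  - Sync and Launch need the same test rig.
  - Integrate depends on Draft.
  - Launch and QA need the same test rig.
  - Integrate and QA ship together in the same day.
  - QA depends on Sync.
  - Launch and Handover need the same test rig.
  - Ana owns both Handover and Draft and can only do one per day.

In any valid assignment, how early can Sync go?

Mon

Downstream work caps Sync at Wed.
Sync at Mon is achievable: Draft in Mon, Integrate in Tue, QA in Tue, Deploy in Wed, Sync in Mon, Handover in Tue, Launch in Wed.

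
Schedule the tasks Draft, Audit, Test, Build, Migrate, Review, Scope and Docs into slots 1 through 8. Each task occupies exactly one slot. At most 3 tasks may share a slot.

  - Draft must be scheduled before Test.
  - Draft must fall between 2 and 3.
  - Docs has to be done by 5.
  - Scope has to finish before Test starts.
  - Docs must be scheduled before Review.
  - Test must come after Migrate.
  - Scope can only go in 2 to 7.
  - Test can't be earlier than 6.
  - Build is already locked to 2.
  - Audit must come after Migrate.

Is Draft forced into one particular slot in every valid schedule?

No

Draft can be 2 (e.g. Docs in 1, Draft in 2, Audit in 3, Scope in 2, Build in 2, Review in 3, Test in 6, Migrate in 1) or 3 (e.g. Audit in 2; Build in 2; Test in 6; Review in 3; Scope in 2; Draft in 3; Docs in 1; Migrate in 1).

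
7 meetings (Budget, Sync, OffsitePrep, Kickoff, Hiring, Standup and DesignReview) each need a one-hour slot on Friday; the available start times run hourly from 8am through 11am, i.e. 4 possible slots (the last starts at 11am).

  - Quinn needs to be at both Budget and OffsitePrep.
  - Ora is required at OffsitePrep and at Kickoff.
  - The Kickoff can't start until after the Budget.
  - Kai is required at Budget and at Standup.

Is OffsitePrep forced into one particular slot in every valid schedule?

OffsitePrep can be 8am (e.g. Sync -> 8am; OffsitePrep -> 8am; Hiring -> 8am; Budget -> 9am; Kickoff -> 10am; DesignReview -> 8am; Standup -> 8am) or 9am (e.g. Standup=9am, Hiring=8am, OffsitePrep=9am, Kickoff=10am, Sync=8am, DesignReview=8am, Budget=8am).

No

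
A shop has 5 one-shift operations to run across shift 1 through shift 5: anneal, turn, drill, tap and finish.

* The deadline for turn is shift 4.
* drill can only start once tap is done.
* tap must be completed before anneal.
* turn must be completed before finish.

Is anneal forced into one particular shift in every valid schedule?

anneal can be shift 2 (e.g. anneal=shift 2; finish=shift 2; turn=shift 1; drill=shift 2; tap=shift 1) or shift 3 (e.g. turn -> shift 1; tap -> shift 1; finish -> shift 2; drill -> shift 2; anneal -> shift 3).

No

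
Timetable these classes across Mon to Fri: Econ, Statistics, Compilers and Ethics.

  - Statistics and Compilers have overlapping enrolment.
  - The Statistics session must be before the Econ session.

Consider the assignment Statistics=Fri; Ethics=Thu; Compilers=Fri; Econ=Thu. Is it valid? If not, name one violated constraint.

Statistics and Compilers have overlapping enrolment — violated.
The Statistics session must be before the Econ session — violated.

No — it violates: The Statistics session must be before the Econ session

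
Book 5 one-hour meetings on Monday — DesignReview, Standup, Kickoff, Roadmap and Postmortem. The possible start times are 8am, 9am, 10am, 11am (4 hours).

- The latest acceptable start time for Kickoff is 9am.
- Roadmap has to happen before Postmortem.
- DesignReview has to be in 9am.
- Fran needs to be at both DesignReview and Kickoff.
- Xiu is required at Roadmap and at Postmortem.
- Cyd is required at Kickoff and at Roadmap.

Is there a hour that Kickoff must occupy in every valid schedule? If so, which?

8am

Kickoff's window is 8am–9am.
DesignReview is fixed at 9am, and Kickoff can't share a hour with DesignReview.
So Kickoff must be 8am.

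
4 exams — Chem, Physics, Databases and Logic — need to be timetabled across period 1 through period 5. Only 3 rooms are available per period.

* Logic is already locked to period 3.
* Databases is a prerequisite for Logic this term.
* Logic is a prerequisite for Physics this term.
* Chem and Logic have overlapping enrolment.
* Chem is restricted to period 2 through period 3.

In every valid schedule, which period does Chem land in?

period 2

Chem's window is period 2–period 3.
Logic is fixed at period 3, and Chem can't share a period with Logic.
So Chem must be period 2.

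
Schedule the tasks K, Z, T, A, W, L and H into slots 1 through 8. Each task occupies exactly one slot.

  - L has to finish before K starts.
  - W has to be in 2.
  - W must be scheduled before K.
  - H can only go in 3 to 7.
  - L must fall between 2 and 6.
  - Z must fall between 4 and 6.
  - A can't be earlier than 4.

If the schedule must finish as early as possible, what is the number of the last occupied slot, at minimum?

4

The precedence chain requires at least 2 distinct slots.
Z can't be placed before 4, so the schedule must run through at least slot 4.
4 works (last occupied slot: 4): for example H in 3, T in 1, A in 4, K in 3, Z in 4, L in 2, W in 2.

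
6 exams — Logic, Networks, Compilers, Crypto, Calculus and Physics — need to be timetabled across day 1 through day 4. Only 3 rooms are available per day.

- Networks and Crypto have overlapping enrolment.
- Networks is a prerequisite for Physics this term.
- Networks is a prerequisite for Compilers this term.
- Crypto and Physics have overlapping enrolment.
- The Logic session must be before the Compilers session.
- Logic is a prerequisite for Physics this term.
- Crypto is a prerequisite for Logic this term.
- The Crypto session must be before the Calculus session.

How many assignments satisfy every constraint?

25

Splitting on Logic: it can be day 2 (15), day 3 (10). Listing each branch's schedules as (Networks, Compilers, Crypto, Calculus, Physics) by day number:
Logic=day 2: (2,3,1,2,3) (2,3,1,2,4) (2,3,1,3,3) (2,3,1,3,4) (2,3,1,4,3) (2,3,1,4,4) (2,4,1,2,3) (2,4,1,2,4) (2,4,1,3,3) (2,4,1,3,4) (2,4,1,4,3) (2,4,1,4,4) (3,4,1,2,4) (3,4,1,3,4) (3,4,1,4,4) — 15.
Logic=day 3: (1,4,2,3,4) (1,4,2,4,4) (2,4,1,2,4) (2,4,1,3,4) (2,4,1,4,4) (3,4,1,2,4) (3,4,1,3,4) (3,4,1,4,4) (3,4,2,3,4) (3,4,2,4,4) — 10.
Summing: 15 + 10 = 25.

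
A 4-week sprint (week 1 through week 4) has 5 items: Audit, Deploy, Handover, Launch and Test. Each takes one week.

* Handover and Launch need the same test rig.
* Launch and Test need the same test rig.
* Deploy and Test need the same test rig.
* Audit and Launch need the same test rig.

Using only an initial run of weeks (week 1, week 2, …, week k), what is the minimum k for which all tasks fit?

Could 1 week be enough, i.e. nothing placed later than week 1? No: Test can't share with Launch (week 1) → nothing is left.
So 1 week is not enough.
2 works (last occupied week: week 2): for example Audit=week 1; Test=week 1; Handover=week 1; Deploy=week 2; Launch=week 2.

2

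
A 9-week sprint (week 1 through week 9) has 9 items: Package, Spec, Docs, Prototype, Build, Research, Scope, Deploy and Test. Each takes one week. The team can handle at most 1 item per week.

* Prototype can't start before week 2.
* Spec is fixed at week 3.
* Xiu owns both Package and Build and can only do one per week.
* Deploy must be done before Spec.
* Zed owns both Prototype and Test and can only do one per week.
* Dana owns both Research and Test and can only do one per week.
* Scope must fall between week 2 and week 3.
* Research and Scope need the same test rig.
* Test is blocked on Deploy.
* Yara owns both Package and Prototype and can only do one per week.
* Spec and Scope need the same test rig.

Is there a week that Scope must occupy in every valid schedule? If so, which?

Scope's window is week 2–week 3.
Spec is fixed at week 3, and Scope can't share a week with Spec.
So Scope must be week 2.

week 2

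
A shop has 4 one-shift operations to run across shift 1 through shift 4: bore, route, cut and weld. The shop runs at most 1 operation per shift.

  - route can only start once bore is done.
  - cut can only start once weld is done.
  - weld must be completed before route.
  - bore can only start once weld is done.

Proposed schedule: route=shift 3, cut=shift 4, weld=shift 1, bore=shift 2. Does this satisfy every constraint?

Yes, all constraints hold

The shop runs at most 1 operation per shift — holds.
weld must be completed before route — holds.
cut can only start once weld is done — holds.
route can only start once bore is done — holds.
bore can only start once weld is done — holds.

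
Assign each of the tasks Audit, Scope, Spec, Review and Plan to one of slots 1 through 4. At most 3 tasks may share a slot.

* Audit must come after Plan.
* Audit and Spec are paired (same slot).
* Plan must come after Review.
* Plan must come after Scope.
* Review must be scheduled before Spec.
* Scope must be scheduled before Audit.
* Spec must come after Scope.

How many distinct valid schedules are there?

6

Splitting on Audit: it can be 3 (1), 4 (5). Listing each branch's schedules as (Scope, Spec, Review, Plan):
Audit=3: (1,3,1,2) — 1.
Audit=4: (1,4,1,2) (1,4,1,3) (1,4,2,3) (2,4,1,3) (2,4,2,3) — 5.
Summing: 1 + 5 = 6.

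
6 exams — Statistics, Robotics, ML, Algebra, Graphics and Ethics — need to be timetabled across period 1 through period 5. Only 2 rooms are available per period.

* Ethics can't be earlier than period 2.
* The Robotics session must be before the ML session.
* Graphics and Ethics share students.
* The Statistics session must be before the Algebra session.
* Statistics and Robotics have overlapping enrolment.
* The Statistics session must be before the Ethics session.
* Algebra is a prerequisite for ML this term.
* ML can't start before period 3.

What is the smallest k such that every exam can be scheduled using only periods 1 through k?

3 periods

The precedence chain requires at least 3 distinct periods.
With at most 2 per period and 6 exams, at least 3 periods are needed.
3 works (last occupied period: period 3): for example Graphics -> period 1, ML -> period 3, Ethics -> period 3, Statistics -> period 1, Algebra -> period 2, Robotics -> period 2.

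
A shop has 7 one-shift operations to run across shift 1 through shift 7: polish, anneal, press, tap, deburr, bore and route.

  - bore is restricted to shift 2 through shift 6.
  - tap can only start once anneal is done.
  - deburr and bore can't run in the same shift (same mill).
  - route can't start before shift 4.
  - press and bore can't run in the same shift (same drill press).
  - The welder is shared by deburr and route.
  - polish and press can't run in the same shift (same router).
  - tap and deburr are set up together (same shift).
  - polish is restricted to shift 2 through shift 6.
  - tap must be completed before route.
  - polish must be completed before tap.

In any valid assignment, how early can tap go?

shift 3

Precedence pushes tap to at least shift 3; downstream work caps tap at shift 6.
tap at shift 3 is achievable: anneal in shift 1; tap in shift 3; polish in shift 2; route in shift 4; press in shift 1; deburr in shift 3; bore in shift 2.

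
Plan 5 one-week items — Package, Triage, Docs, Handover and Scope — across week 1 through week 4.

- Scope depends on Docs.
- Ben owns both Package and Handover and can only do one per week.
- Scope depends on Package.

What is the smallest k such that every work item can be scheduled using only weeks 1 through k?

2 weeks

The precedence chain requires at least 2 distinct weeks.
2 works (last occupied week: week 2): for example Handover=week 2; Triage=week 1; Docs=week 1; Package=week 1; Scope=week 2.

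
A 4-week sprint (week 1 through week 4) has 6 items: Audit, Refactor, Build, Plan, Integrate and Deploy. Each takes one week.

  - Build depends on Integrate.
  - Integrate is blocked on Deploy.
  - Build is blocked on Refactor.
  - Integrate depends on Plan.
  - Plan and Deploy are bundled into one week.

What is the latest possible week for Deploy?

Downstream work caps Deploy at week 2.
Deploy at week 2 is achievable: Refactor=week 1; Plan=week 2; Build=week 4; Integrate=week 3; Deploy=week 2; Audit=week 1.

week 2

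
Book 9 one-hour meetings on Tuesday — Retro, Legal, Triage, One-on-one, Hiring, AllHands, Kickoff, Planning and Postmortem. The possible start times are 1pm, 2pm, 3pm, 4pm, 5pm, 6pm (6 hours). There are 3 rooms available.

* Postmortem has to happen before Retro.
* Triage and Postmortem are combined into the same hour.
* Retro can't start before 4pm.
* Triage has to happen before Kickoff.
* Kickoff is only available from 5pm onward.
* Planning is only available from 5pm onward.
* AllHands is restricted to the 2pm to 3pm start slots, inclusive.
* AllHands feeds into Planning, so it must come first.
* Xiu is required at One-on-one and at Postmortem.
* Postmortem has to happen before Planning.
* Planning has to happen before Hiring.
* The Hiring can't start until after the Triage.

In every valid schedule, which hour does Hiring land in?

Precedence pushes Hiring to at least 6pm.
So Hiring is pinned to 6pm.

6pm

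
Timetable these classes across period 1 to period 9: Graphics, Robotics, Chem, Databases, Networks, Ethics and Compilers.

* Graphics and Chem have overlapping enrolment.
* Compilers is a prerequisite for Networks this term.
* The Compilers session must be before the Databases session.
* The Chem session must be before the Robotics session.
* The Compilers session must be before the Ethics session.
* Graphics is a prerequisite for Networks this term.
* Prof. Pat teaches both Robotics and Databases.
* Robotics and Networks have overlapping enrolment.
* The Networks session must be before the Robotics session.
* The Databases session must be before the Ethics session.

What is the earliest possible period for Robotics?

Precedence pushes Robotics to at least period 3.
Robotics at period 3 is achievable: Chem -> period 2; Databases -> period 2; Networks -> period 2; Robotics -> period 3; Ethics -> period 3; Graphics -> period 1; Compilers -> period 1.

period 3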